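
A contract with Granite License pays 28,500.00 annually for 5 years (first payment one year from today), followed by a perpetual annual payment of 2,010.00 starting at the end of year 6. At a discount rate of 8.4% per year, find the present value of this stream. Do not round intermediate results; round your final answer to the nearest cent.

PV of 5-year annuity: 28,500.00 × [1 − (1+0.084)^−5] / 0.084 = 112602.60398
Perpetuity value at year 5: 2,010.00 / 0.084 = 23928.57143
PV of perpetuity: 23928.57143 / (1+0.084)^5 = 15987.12462
Total PV = 112602.60398 + 15987.12462 = 128589.72860

128589.73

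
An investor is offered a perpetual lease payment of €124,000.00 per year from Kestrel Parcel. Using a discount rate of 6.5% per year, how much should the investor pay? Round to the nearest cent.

€1907692.31

Level perpetuity: PV = C / r = €124,000.00 / 0.065 = €1,907,692.31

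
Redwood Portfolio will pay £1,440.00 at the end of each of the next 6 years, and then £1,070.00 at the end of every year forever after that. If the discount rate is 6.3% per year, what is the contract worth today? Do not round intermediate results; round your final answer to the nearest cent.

PV of 6-year annuity: £1,440.00 × [1 − (1+0.063)^−6] / 0.063 = 7014.69248
Perpetuity value at year 6: £1,070.00 / 0.063 = 16984.12698
PV of perpetuity: 16984.12698 / (1+0.063)^6 = 11771.82077
Total PV = 7014.69248 + 11771.82077 = 18786.51325

£18786.51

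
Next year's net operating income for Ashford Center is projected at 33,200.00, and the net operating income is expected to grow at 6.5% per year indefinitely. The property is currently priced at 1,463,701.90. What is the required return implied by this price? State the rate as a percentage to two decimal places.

8.77%

P = D₁/(r − g) ⇒ r = D₁/P + g = 33,200.0000/1,463,701.90 + 0.065 = 0.022682 + 0.065 = 0.087682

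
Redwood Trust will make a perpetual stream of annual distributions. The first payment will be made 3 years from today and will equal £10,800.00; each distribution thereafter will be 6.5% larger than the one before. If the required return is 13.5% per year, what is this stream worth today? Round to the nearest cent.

£119766.12

Value at end of year 2: C₁ / (r − g) = £10,800.00 / (0.135 − 0.065) = £154,285.7143
Discount to today: PV = £154,285.7143 / (1 + 0.135)^2 = £154,285.7143 / 1.288225 = £119,766.12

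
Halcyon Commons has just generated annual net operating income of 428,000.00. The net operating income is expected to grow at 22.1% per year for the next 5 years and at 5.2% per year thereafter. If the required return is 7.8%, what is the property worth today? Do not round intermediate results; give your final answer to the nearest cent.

D_1 = 522588.00000
D_2 = 638079.94800
D_3 = 779095.61651
D_4 = 951275.74776
D_5 = 1161507.68801
Terminal value at year 5: TV = D_5×(1+g_2)/(r−g_2) = 1221906.08779/0.026 = 46996387.99181
P_0 = D_1/(1+r)^1 + D_2/(1+r)^2 + D_3/(1+r)^3 + D_4/(1+r)^4 + D_5/(1+r)^5 + TV/(1+r)^5
    = 484775.51020 + 549082.46564 + 621919.93557 + 704419.51886 + 797862.92442 + 32282761.40363 = 35440821.75833

35440821.76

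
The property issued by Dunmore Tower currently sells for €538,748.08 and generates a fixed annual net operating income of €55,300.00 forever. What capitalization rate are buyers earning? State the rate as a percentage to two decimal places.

10.26%

P = C/r ⇒ r = C/P = €55,300.00/€538,748.08 = 0.102645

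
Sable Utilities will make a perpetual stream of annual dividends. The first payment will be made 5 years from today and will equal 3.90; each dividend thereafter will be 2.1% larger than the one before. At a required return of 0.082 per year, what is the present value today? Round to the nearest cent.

46.65

Value at end of year 4: C₁ / (r − g) = 3.90 / (0.082 − 0.021) = 63.9344
Discount to today: PV = 63.9344 / (1 + 0.082)^4 = 63.9344 / 1.370595 = 46.65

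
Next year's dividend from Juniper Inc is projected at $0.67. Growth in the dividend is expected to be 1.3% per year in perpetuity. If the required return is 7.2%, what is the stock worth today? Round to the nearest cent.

$11.36

Growing perpetuity: P = D₁ / (r − g) = $0.6700 / (0.072 − 0.013) = $11.36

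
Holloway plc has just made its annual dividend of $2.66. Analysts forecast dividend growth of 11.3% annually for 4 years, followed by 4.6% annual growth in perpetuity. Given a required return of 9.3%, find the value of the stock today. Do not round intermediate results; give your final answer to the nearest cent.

D_1 = 2.96058
D_2 = 3.29513
D_3 = 3.66747
D_4 = 4.08190
Terminal value at year 4: TV = D_4×(1+g_2)/(r−g_2) = 4.26967/0.047 = 90.84397
P_0 = D_1/(1+r)^1 + D_2/(1+r)^2 + D_3/(1+r)^3 + D_4/(1+r)^4 + TV/(1+r)^4
    = 2.70867 + 2.75824 + 2.80871 + 2.86010 + 63.65250 = 74.78822

$74.79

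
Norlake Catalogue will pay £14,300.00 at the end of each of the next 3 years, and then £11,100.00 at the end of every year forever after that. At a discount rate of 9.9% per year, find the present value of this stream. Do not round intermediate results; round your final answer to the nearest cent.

£120093.17

PV of 3-year annuity: £14,300.00 × [1 − (1+0.099)^−3] / 0.099 = 35624.68398
Perpetuity value at year 3: £11,100.00 / 0.099 = 112121.21212
PV of perpetuity: 112121.21212 / (1+0.099)^3 = 84468.48540
Total PV = 35624.68398 + 84468.48540 = 120093.16938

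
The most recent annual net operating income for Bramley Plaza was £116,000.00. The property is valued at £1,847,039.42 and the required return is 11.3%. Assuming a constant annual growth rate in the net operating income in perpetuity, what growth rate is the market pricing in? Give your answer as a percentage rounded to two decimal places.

4.72%

P = D₀(1+g)/(r−g) ⇒ P(r−g) = D₀(1+g) ⇒ g(P+D₀) = P·r − D₀
g = (P·r − D₀)/(P + D₀) = (£1,847,039.42×0.113 − £116,000.00) / (£1,847,039.42 + £116,000.00) = 0.047231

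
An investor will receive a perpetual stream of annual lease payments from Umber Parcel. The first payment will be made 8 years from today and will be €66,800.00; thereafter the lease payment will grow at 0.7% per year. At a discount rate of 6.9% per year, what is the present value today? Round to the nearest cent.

Value at end of year 7: C₁ / (r − g) = €66,800.00 / (0.069 − 0.007) = €1,077,419.3548
Discount to today: PV = €1,077,419.3548 / (1 + 0.069)^7 = €1,077,419.3548 / 1.595306 = €675,368.56

€675368.56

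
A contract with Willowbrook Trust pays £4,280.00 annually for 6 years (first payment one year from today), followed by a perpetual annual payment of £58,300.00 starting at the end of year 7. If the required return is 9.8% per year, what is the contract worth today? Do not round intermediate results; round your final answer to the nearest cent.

£358241.41

PV of 6-year annuity: £4,280.00 × [1 − (1+0.098)^−6] / 0.098 = 18750.27799
Perpetuity value at year 6: £58,300.00 / 0.098 = 594897.95918
PV of perpetuity: 594897.95918 / (1+0.098)^6 = 339491.13514
Total PV = 18750.27799 + 339491.13514 = 358241.41313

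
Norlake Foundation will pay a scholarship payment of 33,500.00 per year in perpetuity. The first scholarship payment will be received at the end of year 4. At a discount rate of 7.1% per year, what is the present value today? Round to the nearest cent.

Value at end of year 3: C / r = 33,500.00 / 0.071 = 471,830.9859
Discount to today: PV = 471,830.9859 / (1 + 0.071)^3 = 471,830.9859 / 1.228481 = 384,076.77

384076.77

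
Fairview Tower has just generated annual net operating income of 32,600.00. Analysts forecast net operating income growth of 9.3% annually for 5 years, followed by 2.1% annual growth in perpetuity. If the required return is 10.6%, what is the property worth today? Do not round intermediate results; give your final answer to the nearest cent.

526446.26

D_1 = 35631.80000
D_2 = 38945.55740
D_3 = 42567.49424
D_4 = 46526.27120
D_5 = 50853.21442
Terminal value at year 5: TV = D_5×(1+g_2)/(r−g_2) = 51921.13193/0.085 = 610836.84620
P_0 = D_1/(1+r)^1 + D_2/(1+r)^2 + D_3/(1+r)^3 + D_4/(1+r)^4 + D_5/(1+r)^5 + TV/(1+r)^5
    = 32216.81736 + 31838.13867 + 31463.91101 + 31094.08203 + 30728.60006 + 369104.71362 = 526446.26274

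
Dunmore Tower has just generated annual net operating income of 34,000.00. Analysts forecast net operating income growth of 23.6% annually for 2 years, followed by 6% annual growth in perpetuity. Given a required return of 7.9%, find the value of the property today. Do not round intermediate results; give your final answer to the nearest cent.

2572563.29

D_1 = 42024.00000
D_2 = 51941.66400
Terminal value at year 2: TV = D_2×(1+g_2)/(r−g_2) = 55058.16384/0.019 = 2897798.09684
P_0 = D_1/(1+r)^1 + D_2/(1+r)^2 + TV/(1+r)^2
    = 38947.17331 + 44614.18555 + 2489001.93074 = 2572563.28960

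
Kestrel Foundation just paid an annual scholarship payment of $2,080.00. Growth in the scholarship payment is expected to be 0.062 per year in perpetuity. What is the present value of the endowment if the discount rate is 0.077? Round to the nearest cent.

$147264.00

D₁ = D₀ × (1 + g) = $2,080.00 × 1.062 = $2,208.9600
Growing perpetuity: P = D₁ / (r − g) = $2,208.9600 / (0.077 − 0.062) = $147,264.00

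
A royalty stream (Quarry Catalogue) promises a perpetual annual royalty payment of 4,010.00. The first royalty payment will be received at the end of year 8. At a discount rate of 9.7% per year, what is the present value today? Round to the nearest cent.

21623.51

Value at end of year 7: C / r = 4,010.00 / 0.097 = 41,340.2062
Discount to today: PV = 41,340.2062 / (1 + 0.097)^7 = 41,340.2062 / 1.911817 = 21,623.51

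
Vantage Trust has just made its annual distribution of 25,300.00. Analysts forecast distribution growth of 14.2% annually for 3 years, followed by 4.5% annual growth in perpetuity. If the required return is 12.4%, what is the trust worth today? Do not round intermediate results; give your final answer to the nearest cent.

429358.62

D_1 = 28892.60000
D_2 = 32995.34920
D_3 = 37680.68879
Terminal value at year 3: TV = D_3×(1+g_2)/(r−g_2) = 39376.31978/0.079 = 498434.42762
P_0 = D_1/(1+r)^1 + D_2/(1+r)^2 + D_3/(1+r)^3 + TV/(1+r)^3
    = 25705.16014 + 26116.80861 + 26535.04932 + 351001.60179 = 429358.61987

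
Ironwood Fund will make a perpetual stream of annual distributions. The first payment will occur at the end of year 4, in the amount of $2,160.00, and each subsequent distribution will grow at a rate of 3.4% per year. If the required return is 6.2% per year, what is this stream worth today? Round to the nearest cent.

Value at end of year 3: C₁ / (r − g) = $2,160.00 / (0.062 − 0.034) = $77,142.8571
Discount to today: PV = $77,142.8571 / (1 + 0.062)^3 = $77,142.8571 / 1.197770 = $64,405.38

$64405.38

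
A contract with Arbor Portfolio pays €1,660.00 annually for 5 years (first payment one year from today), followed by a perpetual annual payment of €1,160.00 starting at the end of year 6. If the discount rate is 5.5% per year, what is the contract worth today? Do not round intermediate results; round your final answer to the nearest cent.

€23226.05

PV of 5-year annuity: €1,660.00 × [1 − (1+0.055)^−5] / 0.055 = 7088.67223
Perpetuity value at year 5: €1,160.00 / 0.055 = 21090.90909
PV of perpetuity: 21090.90909 / (1+0.055)^5 = 16137.37910
Total PV = 7088.67223 + 16137.37910 = 23226.05133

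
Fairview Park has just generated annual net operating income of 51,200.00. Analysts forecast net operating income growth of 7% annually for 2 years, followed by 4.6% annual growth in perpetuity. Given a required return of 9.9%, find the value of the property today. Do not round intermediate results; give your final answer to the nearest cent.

1056233.49

D_1 = 54784.00000
D_2 = 58618.88000
Terminal value at year 2: TV = D_2×(1+g_2)/(r−g_2) = 61315.34848/0.053 = 1156893.36755
P_0 = D_1/(1+r)^1 + D_2/(1+r)^2 + TV/(1+r)^2
    = 49848.95359 + 48533.55809 + 957850.97673 = 1056233.48842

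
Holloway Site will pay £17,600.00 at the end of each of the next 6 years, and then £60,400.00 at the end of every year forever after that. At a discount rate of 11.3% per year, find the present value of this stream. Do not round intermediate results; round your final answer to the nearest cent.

PV of 6-year annuity: £17,600.00 × [1 − (1+0.113)^−6] / 0.113 = 73818.38581
Perpetuity value at year 6: £60,400.00 / 0.113 = 534513.27434
PV of perpetuity: 534513.27434 / (1+0.113)^6 = 281181.99577
Total PV = 73818.38581 + 281181.99577 = 355000.38157

£355000.38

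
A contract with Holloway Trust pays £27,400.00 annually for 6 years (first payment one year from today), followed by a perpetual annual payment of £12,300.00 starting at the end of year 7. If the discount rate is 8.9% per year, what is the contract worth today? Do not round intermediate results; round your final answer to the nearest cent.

PV of 6-year annuity: £27,400.00 × [1 − (1+0.089)^−6] / 0.089 = 123281.49811
Perpetuity value at year 6: £12,300.00 / 0.089 = 138202.24719
PV of perpetuity: 138202.24719 / (1+0.089)^6 = 82860.55278
Total PV = 123281.49811 + 82860.55278 = 206142.05089

£206142.05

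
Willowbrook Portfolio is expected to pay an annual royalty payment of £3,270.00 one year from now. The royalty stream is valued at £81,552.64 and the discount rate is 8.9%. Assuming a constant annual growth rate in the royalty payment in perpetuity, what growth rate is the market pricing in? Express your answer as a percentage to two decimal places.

4.89%

P = D₁/(r−g) ⇒ g = r − D₁/P = 0.089 − £3,270.00/£81,552.64 = 0.048903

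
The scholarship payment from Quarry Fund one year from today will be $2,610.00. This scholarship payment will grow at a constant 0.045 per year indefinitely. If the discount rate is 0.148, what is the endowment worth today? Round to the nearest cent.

$25339.81

Growing perpetuity: P = D₁ / (r − g) = $2,610.0000 / (0.148 − 0.045) = $25,339.81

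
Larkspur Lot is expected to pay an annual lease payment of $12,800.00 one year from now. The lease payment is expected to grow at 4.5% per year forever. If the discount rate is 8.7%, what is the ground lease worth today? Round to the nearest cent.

Growing perpetuity: P = D₁ / (r − g) = $12,800.0000 / (0.087 − 0.045) = $304,761.90

$304761.90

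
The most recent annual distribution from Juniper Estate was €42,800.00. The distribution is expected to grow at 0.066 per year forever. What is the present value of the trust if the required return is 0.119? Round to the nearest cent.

€860845.28

D₁ = D₀ × (1 + g) = €42,800.00 × 1.066 = €45,624.8000
Growing perpetuity: P = D₁ / (r − g) = €45,624.8000 / (0.119 − 0.066) = €860,845.28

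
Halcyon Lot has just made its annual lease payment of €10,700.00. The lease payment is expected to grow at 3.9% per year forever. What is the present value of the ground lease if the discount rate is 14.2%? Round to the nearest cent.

D₁ = D₀ × (1 + g) = €10,700.00 × 1.039 = €11,117.3000
Growing perpetuity: P = D₁ / (r − g) = €11,117.3000 / (0.142 − 0.039) = €107,934.95

€107934.95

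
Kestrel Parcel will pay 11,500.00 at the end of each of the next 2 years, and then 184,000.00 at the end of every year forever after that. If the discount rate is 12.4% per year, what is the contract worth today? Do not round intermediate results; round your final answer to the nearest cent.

PV of 2-year annuity: 11,500.00 × [1 − (1+0.124)^−2] / 0.124 = 19333.91168
Perpetuity value at year 2: 184,000.00 / 0.124 = 1483870.96774
PV of perpetuity: 1483870.96774 / (1+0.124)^2 = 1174528.38090
Total PV = 19333.91168 + 1174528.38090 = 1193862.29257

1193862.29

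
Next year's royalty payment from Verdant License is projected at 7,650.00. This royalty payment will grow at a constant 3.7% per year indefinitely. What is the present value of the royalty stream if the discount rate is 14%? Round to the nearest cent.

Growing perpetuity: P = D₁ / (r − g) = 7,650.0000 / (0.14 − 0.037) = 74,271.84

74271.84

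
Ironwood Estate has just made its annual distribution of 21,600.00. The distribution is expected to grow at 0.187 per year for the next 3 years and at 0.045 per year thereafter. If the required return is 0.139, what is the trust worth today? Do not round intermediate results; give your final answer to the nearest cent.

342200.25

D_1 = 25639.20000
D_2 = 30433.73040
D_3 = 36124.83798
Terminal value at year 3: TV = D_3×(1+g_2)/(r−g_2) = 37750.45569/0.094 = 401600.59249
P_0 = D_1/(1+r)^1 + D_2/(1+r)^2 + D_3/(1+r)^3 + TV/(1+r)^3
    = 22510.27217 + 23458.90524 + 24447.51582 + 271783.55350 = 342200.24672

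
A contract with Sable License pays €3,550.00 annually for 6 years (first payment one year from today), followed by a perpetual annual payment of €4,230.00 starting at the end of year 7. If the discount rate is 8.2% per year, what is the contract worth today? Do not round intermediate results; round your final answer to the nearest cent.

€48460.79

PV of 6-year annuity: €3,550.00 × [1 − (1+0.082)^−6] / 0.082 = 16312.12438
Perpetuity value at year 6: €4,230.00 / 0.082 = 51585.36585
PV of perpetuity: 51585.36585 / (1+0.082)^6 = 32148.66553
Total PV = 16312.12438 + 32148.66553 = 48460.78992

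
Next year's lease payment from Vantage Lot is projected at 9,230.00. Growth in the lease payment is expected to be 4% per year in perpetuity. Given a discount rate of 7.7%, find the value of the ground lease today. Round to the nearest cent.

Growing perpetuity: P = D₁ / (r − g) = 9,230.0000 / (0.077 − 0.04) = 249,459.46

249459.46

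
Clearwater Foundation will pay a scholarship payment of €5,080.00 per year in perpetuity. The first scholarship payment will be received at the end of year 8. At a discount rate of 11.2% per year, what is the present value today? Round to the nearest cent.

€21573.08

Value at end of year 7: C / r = €5,080.00 / 0.112 = €45,357.1429
Discount to today: PV = €45,357.1429 / (1 + 0.112)^7 = €45,357.1429 / 2.102488 = €21,573.08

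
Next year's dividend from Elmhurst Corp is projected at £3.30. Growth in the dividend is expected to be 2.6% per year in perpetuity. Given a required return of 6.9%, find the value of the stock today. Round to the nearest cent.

Growing perpetuity: P = D₁ / (r − g) = £3.3000 / (0.069 − 0.026) = £76.74

£76.74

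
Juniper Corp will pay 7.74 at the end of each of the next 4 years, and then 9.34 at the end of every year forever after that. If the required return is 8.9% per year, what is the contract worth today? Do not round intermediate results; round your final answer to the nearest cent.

PV of 4-year annuity: 7.74 × [1 − (1+0.089)^−4] / 0.089 = 25.13057
Perpetuity value at year 4: 9.34 / 0.089 = 104.94382
PV of perpetuity: 104.94382 / (1+0.089)^4 = 74.61830
Total PV = 25.13057 + 74.61830 = 99.74887

99.75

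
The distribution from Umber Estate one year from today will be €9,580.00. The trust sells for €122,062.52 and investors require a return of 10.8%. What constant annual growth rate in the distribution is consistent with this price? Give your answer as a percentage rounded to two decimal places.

P = D₁/(r−g) ⇒ g = r − D₁/P = 0.108 − €9,580.00/€122,062.52 = 0.029516

2.95%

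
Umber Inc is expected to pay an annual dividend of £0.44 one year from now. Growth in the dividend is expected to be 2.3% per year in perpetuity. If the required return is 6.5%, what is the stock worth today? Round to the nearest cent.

£10.48

Growing perpetuity: P = D₁ / (r − g) = £0.4400 / (0.065 − 0.023) = £10.48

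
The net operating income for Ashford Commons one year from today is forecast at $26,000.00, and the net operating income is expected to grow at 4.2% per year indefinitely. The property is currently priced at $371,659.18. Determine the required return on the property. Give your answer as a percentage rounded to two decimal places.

11.20%

P = D₁/(r − g) ⇒ r = D₁/P + g = $26,000.0000/$371,659.18 + 0.042 = 0.069957 + 0.042 = 0.111957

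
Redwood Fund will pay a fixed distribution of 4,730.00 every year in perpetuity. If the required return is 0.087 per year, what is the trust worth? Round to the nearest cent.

54367.82

Level perpetuity: PV = C / r = 4,730.00 / 0.087 = 54,367.82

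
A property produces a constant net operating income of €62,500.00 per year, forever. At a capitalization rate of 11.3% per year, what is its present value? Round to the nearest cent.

Level perpetuity: PV = C / r = €62,500.00 / 0.113 = €553,097.35

€553097.35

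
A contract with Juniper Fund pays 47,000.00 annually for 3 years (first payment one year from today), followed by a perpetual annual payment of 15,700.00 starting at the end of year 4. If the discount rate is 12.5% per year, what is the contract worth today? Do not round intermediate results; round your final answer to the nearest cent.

PV of 3-year annuity: 47,000.00 × [1 − (1+0.125)^−3] / 0.125 = 111923.18244
Perpetuity value at year 3: 15,700.00 / 0.125 = 125600.00000
PV of perpetuity: 125600.00000 / (1+0.125)^3 = 88212.89438
Total PV = 111923.18244 + 88212.89438 = 200136.07682

200136.08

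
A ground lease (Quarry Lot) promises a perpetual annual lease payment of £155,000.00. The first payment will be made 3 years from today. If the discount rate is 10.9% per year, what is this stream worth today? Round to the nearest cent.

Value at end of year 2: C / r = £155,000.00 / 0.109 = £1,422,018.3486
Discount to today: PV = £1,422,018.3486 / (1 + 0.109)^2 = £1,422,018.3486 / 1.229881 = £1,156,224.34

£1156224.34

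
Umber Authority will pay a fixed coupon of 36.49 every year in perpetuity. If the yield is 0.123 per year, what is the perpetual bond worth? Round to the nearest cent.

296.67

Level perpetuity: PV = C / r = 36.49 / 0.123 = 296.67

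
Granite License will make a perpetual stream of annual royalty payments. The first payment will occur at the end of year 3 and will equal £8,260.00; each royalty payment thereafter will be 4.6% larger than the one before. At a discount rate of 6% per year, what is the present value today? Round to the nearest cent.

Value at end of year 2: C₁ / (r − g) = £8,260.00 / (0.06 − 0.046) = £590,000.0000
Discount to today: PV = £590,000.0000 / (1 + 0.06)^2 = £590,000.0000 / 1.123600 = £525,097.90

£525097.90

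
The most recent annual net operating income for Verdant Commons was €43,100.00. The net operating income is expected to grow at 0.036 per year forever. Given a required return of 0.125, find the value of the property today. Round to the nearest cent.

€501703.37

D₁ = D₀ × (1 + g) = €43,100.00 × 1.036 = €44,651.6000
Growing perpetuity: P = D₁ / (r − g) = €44,651.6000 / (0.125 − 0.036) = €501,703.37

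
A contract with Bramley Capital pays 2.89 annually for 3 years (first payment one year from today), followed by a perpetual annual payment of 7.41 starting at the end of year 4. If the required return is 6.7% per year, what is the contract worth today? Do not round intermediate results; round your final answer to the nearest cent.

98.67

PV of 3-year annuity: 2.89 × [1 − (1+0.067)^−3] / 0.067 = 7.62604
Perpetuity value at year 3: 7.41 / 0.067 = 110.59701
PV of perpetuity: 110.59701 / (1+0.067)^3 = 91.04375
Total PV = 7.62604 + 91.04375 = 98.66979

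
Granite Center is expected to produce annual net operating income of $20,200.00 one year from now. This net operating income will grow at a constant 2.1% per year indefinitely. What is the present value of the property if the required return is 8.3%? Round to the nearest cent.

Growing perpetuity: P = D₁ / (r − g) = $20,200.0000 / (0.083 − 0.021) = $325,806.45

$325806.45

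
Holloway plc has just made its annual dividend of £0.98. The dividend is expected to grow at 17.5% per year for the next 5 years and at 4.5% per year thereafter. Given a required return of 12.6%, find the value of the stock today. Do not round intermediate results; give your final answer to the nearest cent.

D_1 = 1.15150
D_2 = 1.35301
D_3 = 1.58979
D_4 = 1.86800
D_5 = 2.19490
Terminal value at year 5: TV = D_5×(1+g_2)/(r−g_2) = 2.29367/0.081 = 28.31696
P_0 = D_1/(1+r)^1 + D_2/(1+r)^2 + D_3/(1+r)^3 + D_4/(1+r)^4 + D_5/(1+r)^5 + TV/(1+r)^5
    = 1.02265 + 1.06715 + 1.11359 + 1.16205 + 1.21262 + 15.64425 = 21.22230

£21.22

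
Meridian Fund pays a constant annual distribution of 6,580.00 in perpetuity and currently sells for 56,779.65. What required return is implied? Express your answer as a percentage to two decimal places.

P = C/r ⇒ r = C/P = 6,580.00/56,779.65 = 0.115887

11.59%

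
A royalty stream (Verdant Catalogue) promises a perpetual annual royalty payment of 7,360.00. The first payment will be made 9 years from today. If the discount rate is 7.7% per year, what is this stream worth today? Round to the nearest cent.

Value at end of year 8: C / r = 7,360.00 / 0.077 = 95,584.4156
Discount to today: PV = 95,584.4156 / (1 + 0.077)^8 = 95,584.4156 / 1.810196 = 52,803.35

52803.35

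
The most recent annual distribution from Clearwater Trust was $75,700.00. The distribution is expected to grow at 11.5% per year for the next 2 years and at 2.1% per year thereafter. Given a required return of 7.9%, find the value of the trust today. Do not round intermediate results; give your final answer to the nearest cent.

D_1 = 84405.50000
D_2 = 94112.13250
Terminal value at year 2: TV = D_2×(1+g_2)/(r−g_2) = 96088.48728/0.058 = 1656698.05659
P_0 = D_1/(1+r)^1 + D_2/(1+r)^2 + TV/(1+r)^2
    = 78225.67192 + 80835.61093 + 1422985.49578 = 1582046.77863

$1582046.78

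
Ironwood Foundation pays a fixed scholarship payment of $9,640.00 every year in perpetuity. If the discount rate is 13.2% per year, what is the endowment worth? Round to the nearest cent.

$73030.30

Level perpetuity: PV = C / r = $9,640.00 / 0.132 = $73,030.30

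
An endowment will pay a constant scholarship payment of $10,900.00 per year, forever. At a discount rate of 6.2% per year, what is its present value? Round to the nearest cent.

Level perpetuity: PV = C / r = $10,900.00 / 0.062 = $175,806.45

$175806.45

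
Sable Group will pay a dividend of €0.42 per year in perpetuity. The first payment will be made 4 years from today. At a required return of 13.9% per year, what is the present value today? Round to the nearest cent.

€2.04

Value at end of year 3: C / r = €0.42 / 0.139 = €3.0216
Discount to today: PV = €3.0216 / (1 + 0.139)^3 = €3.0216 / 1.477649 = €2.04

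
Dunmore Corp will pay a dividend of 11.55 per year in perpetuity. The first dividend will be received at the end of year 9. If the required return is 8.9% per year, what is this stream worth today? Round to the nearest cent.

65.61

Value at end of year 8: C / r = 11.55 / 0.089 = 129.7753
Discount to today: PV = 129.7753 / (1 + 0.089)^8 = 129.7753 / 1.977985 = 65.61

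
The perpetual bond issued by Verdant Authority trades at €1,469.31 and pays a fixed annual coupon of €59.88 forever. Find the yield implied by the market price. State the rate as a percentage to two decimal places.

P = C/r ⇒ r = C/P = €59.88/€1,469.31 = 0.040754

4.08%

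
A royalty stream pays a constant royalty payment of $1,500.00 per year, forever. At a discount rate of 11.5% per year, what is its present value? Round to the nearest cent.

$13043.48

Level perpetuity: PV = C / r = $1,500.00 / 0.115 = $13,043.48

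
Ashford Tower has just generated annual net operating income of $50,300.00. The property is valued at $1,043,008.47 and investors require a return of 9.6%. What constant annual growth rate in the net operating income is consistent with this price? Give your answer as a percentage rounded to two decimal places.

4.56%

P = D₀(1+g)/(r−g) ⇒ P(r−g) = D₀(1+g) ⇒ g(P+D₀) = P·r − D₀
g = (P·r − D₀)/(P + D₀) = ($1,043,008.47×0.096 − $50,300.00) / ($1,043,008.47 + $50,300.00) = 0.045576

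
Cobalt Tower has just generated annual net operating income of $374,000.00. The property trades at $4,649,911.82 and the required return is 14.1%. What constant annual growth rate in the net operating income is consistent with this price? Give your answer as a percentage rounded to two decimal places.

5.61%

P = D₀(1+g)/(r−g) ⇒ P(r−g) = D₀(1+g) ⇒ g(P+D₀) = P·r − D₀
g = (P·r − D₀)/(P + D₀) = ($4,649,911.82×0.141 − $374,000.00) / ($4,649,911.82 + $374,000.00) = 0.056059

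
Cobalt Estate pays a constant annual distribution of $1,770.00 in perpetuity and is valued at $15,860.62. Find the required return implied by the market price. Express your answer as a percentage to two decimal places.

11.16%

P = C/r ⇒ r = C/P = $1,770.00/$15,860.62 = 0.111597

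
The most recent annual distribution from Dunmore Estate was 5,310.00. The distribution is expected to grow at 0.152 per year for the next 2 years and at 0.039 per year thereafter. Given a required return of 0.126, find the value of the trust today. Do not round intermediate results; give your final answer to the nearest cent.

77367.87

D_1 = 6117.12000
D_2 = 7046.92224
Terminal value at year 2: TV = D_2×(1+g_2)/(r−g_2) = 7321.75221/0.087 = 84158.07135
P_0 = D_1/(1+r)^1 + D_2/(1+r)^2 + TV/(1+r)^2
    = 5432.61101 + 5558.05319 + 66377.20988 = 77367.87407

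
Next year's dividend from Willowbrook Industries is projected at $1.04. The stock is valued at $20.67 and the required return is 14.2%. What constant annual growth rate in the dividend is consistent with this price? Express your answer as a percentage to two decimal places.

9.17%

P = D₁/(r−g) ⇒ g = r − D₁/P = 0.142 − $1.04/$20.67 = 0.091686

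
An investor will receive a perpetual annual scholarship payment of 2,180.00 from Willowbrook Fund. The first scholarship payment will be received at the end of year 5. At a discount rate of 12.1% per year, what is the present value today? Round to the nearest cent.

11409.03

Value at end of year 4: C / r = 2,180.00 / 0.121 = 18,016.5289
Discount to today: PV = 18,016.5289 / (1 + 0.121)^4 = 18,016.5289 / 1.579147 = 11,409.03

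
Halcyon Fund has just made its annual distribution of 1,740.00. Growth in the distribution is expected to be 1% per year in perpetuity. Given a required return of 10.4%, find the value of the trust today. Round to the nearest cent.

18695.74

D₁ = D₀ × (1 + g) = 1,740.00 × 1.01 = 1,757.4000
Growing perpetuity: P = D₁ / (r − g) = 1,757.4000 / (0.104 − 0.01) = 18,695.74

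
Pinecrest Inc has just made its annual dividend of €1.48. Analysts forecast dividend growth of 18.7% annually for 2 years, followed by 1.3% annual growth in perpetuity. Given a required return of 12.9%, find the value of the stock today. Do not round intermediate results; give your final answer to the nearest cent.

€17.48

D_1 = 1.75676
D_2 = 2.08527
Terminal value at year 2: TV = D_2×(1+g_2)/(r−g_2) = 2.11238/0.116 = 18.21020
P_0 = D_1/(1+r)^1 + D_2/(1+r)^2 + TV/(1+r)^2
    = 1.55603 + 1.63597 + 14.28653 = 17.47853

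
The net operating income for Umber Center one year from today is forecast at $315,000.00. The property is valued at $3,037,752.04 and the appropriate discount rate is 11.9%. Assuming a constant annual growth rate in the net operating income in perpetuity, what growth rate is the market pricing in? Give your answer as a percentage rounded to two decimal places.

1.53%

P = D₁/(r−g) ⇒ g = r − D₁/P = 0.119 − $315,000.00/$3,037,752.04 = 0.015305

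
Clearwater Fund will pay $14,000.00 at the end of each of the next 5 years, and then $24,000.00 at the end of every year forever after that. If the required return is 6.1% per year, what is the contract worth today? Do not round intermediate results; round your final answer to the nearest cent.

PV of 5-year annuity: $14,000.00 × [1 − (1+0.061)^−5] / 0.061 = 58813.00758
Perpetuity value at year 5: $24,000.00 / 0.061 = 393442.62295
PV of perpetuity: 393442.62295 / (1+0.061)^5 = 292620.32424
Total PV = 58813.00758 + 292620.32424 = 351433.33182

$351433.33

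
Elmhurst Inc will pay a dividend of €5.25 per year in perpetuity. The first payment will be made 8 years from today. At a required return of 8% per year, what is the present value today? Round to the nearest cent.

Value at end of year 7: C / r = €5.25 / 0.08 = €65.6250
Discount to today: PV = €65.6250 / (1 + 0.08)^7 = €65.6250 / 1.713824 = €38.29

€38.29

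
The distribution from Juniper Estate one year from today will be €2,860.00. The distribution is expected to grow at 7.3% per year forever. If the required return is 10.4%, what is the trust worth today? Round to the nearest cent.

Growing perpetuity: P = D₁ / (r − g) = €2,860.0000 / (0.104 − 0.073) = €92,258.06

€92258.06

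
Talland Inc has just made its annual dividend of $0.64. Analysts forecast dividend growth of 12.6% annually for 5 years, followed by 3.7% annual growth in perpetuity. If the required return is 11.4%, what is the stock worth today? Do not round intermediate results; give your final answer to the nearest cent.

D_1 = 0.72064
D_2 = 0.81144
D_3 = 0.91368
D_4 = 1.02881
D_5 = 1.15844
Terminal value at year 5: TV = D_5×(1+g_2)/(r−g_2) = 1.20130/0.077 = 15.60127
P_0 = D_1/(1+r)^1 + D_2/(1+r)^2 + D_3/(1+r)^3 + D_4/(1+r)^4 + D_5/(1+r)^5 + TV/(1+r)^5
    = 0.64689 + 0.65386 + 0.66091 + 0.66803 + 0.67522 + 9.09356 = 12.39847

$12.40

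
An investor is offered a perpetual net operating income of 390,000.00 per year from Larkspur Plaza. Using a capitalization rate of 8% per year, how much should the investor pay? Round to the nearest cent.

Level perpetuity: PV = C / r = 390,000.00 / 0.08 = 4,875,000.00

4875000.00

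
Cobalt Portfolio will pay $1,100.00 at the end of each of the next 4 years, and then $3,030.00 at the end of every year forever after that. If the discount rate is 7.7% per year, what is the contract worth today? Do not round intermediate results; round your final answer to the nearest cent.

$32915.32

PV of 4-year annuity: $1,100.00 × [1 − (1+0.077)^−4] / 0.077 = 3667.80167
Perpetuity value at year 4: $3,030.00 / 0.077 = 39350.64935
PV of perpetuity: 39350.64935 / (1+0.077)^4 = 29247.52293
Total PV = 3667.80167 + 29247.52293 = 32915.32460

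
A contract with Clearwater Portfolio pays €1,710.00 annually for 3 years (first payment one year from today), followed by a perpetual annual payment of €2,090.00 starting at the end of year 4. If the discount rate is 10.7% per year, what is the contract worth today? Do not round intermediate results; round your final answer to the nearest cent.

€18599.23

PV of 3-year annuity: €1,710.00 × [1 − (1+0.107)^−3] / 0.107 = 4200.65253
Perpetuity value at year 3: €2,090.00 / 0.107 = 19532.71028
PV of perpetuity: 19532.71028 / (1+0.107)^3 = 14398.57941
Total PV = 4200.65253 + 14398.57941 = 18599.23194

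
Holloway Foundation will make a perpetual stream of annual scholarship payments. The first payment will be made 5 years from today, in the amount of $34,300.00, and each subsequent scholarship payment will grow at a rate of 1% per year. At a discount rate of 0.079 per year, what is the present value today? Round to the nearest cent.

$366740.82

Value at end of year 4: C₁ / (r − g) = $34,300.00 / (0.079 − 0.01) = $497,101.4493
Discount to today: PV = $497,101.4493 / (1 + 0.079)^4 = $497,101.4493 / 1.355457 = $366,740.82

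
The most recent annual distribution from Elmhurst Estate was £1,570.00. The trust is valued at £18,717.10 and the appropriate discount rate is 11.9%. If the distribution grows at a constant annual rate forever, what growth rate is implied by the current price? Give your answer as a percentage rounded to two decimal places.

3.24%

P = D₀(1+g)/(r−g) ⇒ P(r−g) = D₀(1+g) ⇒ g(P+D₀) = P·r − D₀
g = (P·r − D₀)/(P + D₀) = (£18,717.10×0.119 − £1,570.00) / (£18,717.10 + £1,570.00) = 0.032402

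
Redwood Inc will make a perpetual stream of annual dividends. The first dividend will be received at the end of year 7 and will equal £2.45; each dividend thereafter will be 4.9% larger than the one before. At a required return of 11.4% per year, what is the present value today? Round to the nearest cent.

Value at end of year 6: C₁ / (r − g) = £2.45 / (0.114 − 0.049) = £37.6923
Discount to today: PV = £37.6923 / (1 + 0.114)^6 = £37.6923 / 1.911222 = £19.72

£19.72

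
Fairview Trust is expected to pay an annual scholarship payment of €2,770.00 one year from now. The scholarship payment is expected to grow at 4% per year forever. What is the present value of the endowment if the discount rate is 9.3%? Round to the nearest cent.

Growing perpetuity: P = D₁ / (r − g) = €2,770.0000 / (0.093 − 0.04) = €52,264.15

€52264.15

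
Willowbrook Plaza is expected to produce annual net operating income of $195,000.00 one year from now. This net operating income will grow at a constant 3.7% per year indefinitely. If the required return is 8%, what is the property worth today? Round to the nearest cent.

$4534883.72

Growing perpetuity: P = D₁ / (r − g) = $195,000.0000 / (0.08 − 0.037) = $4,534,883.72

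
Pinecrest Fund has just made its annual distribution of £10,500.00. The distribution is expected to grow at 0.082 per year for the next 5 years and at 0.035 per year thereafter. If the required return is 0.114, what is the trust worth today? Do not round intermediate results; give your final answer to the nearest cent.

£167053.85

D_1 = 11361.00000
D_2 = 12292.60200
D_3 = 13300.59536
D_4 = 14391.24418
D_5 = 15571.32621
Terminal value at year 5: TV = D_5×(1+g_2)/(r−g_2) = 16116.32262/0.079 = 204004.08385
P_0 = D_1/(1+r)^1 + D_2/(1+r)^2 + D_3/(1+r)^3 + D_4/(1+r)^4 + D_5/(1+r)^5 + TV/(1+r)^5
    = 10198.38420 + 9905.43241 + 9620.89575 + 9344.53250 + 9076.10787 + 118908.50181 = 167053.85454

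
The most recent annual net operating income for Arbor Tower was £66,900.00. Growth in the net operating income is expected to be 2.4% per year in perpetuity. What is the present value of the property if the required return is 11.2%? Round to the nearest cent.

D₁ = D₀ × (1 + g) = £66,900.00 × 1.024 = £68,505.6000
Growing perpetuity: P = D₁ / (r − g) = £68,505.6000 / (0.112 − 0.024) = £778,472.73

£778472.73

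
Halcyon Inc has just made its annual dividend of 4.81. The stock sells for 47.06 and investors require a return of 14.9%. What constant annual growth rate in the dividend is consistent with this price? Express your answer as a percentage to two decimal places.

4.25%

P = D₀(1+g)/(r−g) ⇒ P(r−g) = D₀(1+g) ⇒ g(P+D₀) = P·r − D₀
g = (P·r − D₀)/(P + D₀) = (47.06×0.149 − 4.81) / (47.06 + 4.81) = 0.042451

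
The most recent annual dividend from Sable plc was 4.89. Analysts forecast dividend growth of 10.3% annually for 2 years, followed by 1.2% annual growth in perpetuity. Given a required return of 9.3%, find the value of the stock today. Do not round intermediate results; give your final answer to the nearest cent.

72.13

D_1 = 5.39367
D_2 = 5.94922
Terminal value at year 2: TV = D_2×(1+g_2)/(r−g_2) = 6.02061/0.081 = 74.32850
P_0 = D_1/(1+r)^1 + D_2/(1+r)^2 + TV/(1+r)^2
    = 4.93474 + 4.97989 + 62.21786 = 72.13248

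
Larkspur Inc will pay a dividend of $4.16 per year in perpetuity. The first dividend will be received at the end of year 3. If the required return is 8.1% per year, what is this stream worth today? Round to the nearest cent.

$43.95

Value at end of year 2: C / r = $4.16 / 0.081 = $51.3580
Discount to today: PV = $51.3580 / (1 + 0.081)^2 = $51.3580 / 1.168561 = $43.95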